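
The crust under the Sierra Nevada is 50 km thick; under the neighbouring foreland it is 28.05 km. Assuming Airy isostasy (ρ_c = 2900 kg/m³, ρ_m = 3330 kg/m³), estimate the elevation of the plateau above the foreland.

Excess crust Δ = 50 km − 28.05 km = 21.95 km, split between elevation h and root r with h + r = Δ.
Airy balance ρ_c h = (ρ_m − ρ_c) r gives r = h ρ_c/(ρ_m − ρ_c), so h (1 + ρ_c/(ρ_m − ρ_c)) = Δ, i.e. h = Δ (ρ_m − ρ_c)/ρ_m.
h = 21.95 km × 430/3330 = 2.83 km.

2.83 km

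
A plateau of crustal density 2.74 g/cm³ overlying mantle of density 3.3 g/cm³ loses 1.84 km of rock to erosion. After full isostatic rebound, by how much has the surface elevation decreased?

0.312 km

Rebound u = e ρ_c/ρ_m = 1.84 km × 2.74/3.3 = 1.528 km.
Net surface drop = e − u = 1.84 km − 1.528 km = e (ρ_m − ρ_c)/ρ_m = 0.312 km.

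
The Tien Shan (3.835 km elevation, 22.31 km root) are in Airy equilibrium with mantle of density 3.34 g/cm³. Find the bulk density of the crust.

ρ_c h = (ρ_m − ρ_c) r → ρ_c (h + r) = ρ_m r → ρ_c = ρ_m r / (h + r).
ρ_c = 3.34 × 22.31 km / (3.835 km + 22.31 km) = 2.85 g/cm³.

2.85 g/cm³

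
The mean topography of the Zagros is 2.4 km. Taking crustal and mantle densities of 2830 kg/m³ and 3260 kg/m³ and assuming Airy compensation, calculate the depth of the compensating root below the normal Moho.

For local isostatic compensation: the weight of the topography is balanced by the buoyancy of the root, ρ_c h = (ρ_m − ρ_c) r.
r = h · ρ_c / (ρ_m − ρ_c) = 2.4 km × 2830 / (3260 − 2830) = 15.8 km.

15.8 km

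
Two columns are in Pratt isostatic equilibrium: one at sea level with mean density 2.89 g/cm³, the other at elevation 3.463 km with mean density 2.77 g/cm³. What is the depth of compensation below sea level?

79.9 km

ρ_ref D = ρ (D + h) → D (ρ_ref − ρ) = ρ h.
D = ρ h/(ρ_ref − ρ) = 2.77 × 3.463 km/(2.89 − 2.77) = 79.9 km.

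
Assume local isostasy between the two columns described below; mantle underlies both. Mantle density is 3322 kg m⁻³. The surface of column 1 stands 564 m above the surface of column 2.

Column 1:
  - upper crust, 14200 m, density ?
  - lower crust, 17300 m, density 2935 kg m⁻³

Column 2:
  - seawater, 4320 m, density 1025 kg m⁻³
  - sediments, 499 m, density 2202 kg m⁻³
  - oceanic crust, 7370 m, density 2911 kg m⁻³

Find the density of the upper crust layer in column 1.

Take the compensation level at the base of the deeper column (depth z_c below the surface of column 1) and equate Σ ρ_i t_i down to z_c; mantle fills any gap and the z_c terms cancel.
Column 1: 14200×ρ + 17300×2935 + (z_c − 31500)×3322
Column 2: 564×0 + 4320×1025 + 499×2202 + 7370×2911 + (z_c − 564 − 12189)×3322
The z_c×3322 term appears on both sides and cancels. Collect the known terms of each column as K = Σ(ρt)_known − 3322 × (depth of known layers): K_1 = 50775500 − 3322×31500 = −53867500; K_2 = 26980868 − 3322×(564 + 12189) = −15384598.
Balance: K_1 + 14200×ρ = K_2, so ρ = (K_2 − K_1)/14200 = 38482900/14200 = 2710 kg m⁻³.

2710 kg m⁻³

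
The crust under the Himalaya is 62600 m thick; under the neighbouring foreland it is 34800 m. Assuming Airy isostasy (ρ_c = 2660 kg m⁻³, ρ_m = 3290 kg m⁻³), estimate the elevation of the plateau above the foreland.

5320 m

Excess crust Δ = 62600 m − 34800 m = 27800 m, split between elevation h and root r with h + r = Δ.
Airy balance ρ_c h = (ρ_m − ρ_c) r gives r = h ρ_c/(ρ_m − ρ_c), so h (1 + ρ_c/(ρ_m − ρ_c)) = Δ, i.e. h = Δ (ρ_m − ρ_c)/ρ_m.
h = 27800 m × 630/3290 = 5320 m.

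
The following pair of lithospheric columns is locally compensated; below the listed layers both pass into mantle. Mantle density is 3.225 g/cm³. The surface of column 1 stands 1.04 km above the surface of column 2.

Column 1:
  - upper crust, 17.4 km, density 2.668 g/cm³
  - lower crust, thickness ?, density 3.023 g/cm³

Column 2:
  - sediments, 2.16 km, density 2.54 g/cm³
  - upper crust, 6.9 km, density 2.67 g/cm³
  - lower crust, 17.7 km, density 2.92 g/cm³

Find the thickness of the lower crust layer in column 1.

21.6 km

Take the compensation level at the base of the deeper column (depth z_c below the surface of column 1) and equate Σ ρ_i t_i down to z_c; mantle fills any gap and the z_c terms cancel.
Column 1: 17.4×2.668 + x×3.023 + (z_c − 17.4 − x)×3.225
Column 2: 1.04×0 + 2.16×2.54 + 6.9×2.67 + 17.7×2.92 + (z_c − 1.04 − 26.76)×3.225
The z_c×3.225 term appears on both sides and cancels. Collect the known terms of each column as K = Σ(ρt)_known − 3.225 × (depth of known layers): K_1 = 46.4232 − 3.225×17.4 = −9.6918; K_2 = 75.5934 − 3.225×(1.04 + 26.76) = −14.0616.
Balance: K_1 − x×(3.225 − 3.023) = K_2, so x = (K_1 − K_2)/(3.225 − 3.023) = 4.3698/0.202 = 21.6 km.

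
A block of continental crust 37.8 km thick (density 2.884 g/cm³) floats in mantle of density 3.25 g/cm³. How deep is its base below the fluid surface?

Draft d = t ρ_obj/ρ_fluid = 37.8 km × 2.884/3.25 = 33.5 km.

33.5 km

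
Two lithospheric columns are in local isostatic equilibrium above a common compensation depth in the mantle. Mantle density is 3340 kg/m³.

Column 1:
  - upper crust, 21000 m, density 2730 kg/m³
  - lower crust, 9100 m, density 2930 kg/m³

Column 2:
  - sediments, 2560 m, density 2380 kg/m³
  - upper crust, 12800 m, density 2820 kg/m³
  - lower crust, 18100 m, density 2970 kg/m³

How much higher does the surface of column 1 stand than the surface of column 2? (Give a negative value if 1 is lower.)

219 m

For any compensation level in the mantle, the mantle terms cancel and isostasy reduces to e = (Σt_1 − Σt_2) − (Σ(ρt)_1 − Σ(ρt)_2) / ρ_m.
Σt_1 = 30100 m; Σt_2 = 33460 m; Σ(ρt)_1 = 83993000; Σ(ρt)_2 = 95945800 (in m·kg/m³).
e = (30100 − 33460) − (83993000 − 95945800) / 3340 = 219 m.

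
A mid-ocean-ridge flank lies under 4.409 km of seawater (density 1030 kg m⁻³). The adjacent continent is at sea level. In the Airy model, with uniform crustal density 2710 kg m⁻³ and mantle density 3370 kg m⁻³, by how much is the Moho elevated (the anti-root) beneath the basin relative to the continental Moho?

11.2 km

Isostatic balance requires: replacing crust with seawater at the top is compensated by replacing crust with mantle at the base: d (ρ_c − ρ_w) = a (ρ_m − ρ_c).
a = d (ρ_c − ρ_w)/(ρ_m − ρ_c) = 4.409 km × 1680/660 = 11.2 km.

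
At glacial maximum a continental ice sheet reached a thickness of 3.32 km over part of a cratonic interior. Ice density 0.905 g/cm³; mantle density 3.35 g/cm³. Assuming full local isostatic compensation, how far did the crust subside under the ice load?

Balancing pressure at the compensation depth: the ice load ρ_ice t is balanced by mantle displaced below, ρ_m s.
s = t ρ_ice / ρ_m = 3.32 km × 0.905/3.35 = 0.897 km.

0.897 km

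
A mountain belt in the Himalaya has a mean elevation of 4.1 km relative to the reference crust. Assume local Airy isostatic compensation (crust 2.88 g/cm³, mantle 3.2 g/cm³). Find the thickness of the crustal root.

36.9 km

In Airy isostatic equilibrium: the weight of the topography is balanced by the buoyancy of the root, ρ_c h = (ρ_m − ρ_c) r.
r = h · ρ_c / (ρ_m − ρ_c) = 4.1 km × 2.88 / (3.2 − 2.88) = 36.9 km.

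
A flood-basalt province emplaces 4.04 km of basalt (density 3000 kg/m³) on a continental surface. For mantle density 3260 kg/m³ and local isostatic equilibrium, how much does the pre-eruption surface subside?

Subaerial loading: s = t ρ_load / ρ_m.
s = 4.04 km × 3000/3260 = 3.72 km.

3.72 km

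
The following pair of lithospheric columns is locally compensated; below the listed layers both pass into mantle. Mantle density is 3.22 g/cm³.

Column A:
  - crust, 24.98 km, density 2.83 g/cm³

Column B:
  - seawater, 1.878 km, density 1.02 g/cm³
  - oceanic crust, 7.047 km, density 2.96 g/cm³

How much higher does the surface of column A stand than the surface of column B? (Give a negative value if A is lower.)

For any compensation level in the mantle, the mantle terms cancel and isostasy reduces to e = (Σt_A − Σt_B) − (Σ(ρt)_A − Σ(ρt)_B) / ρ_m.
Σt_A = 24.98 km; Σt_B = 8.925 km; Σ(ρt)_A = 70.6934; Σ(ρt)_B = 22.77468 (in km·g/cm³).
e = (24.98 − 8.925) − (70.6934 − 22.77468) / 3.22 = 1.17 km.

1.17 km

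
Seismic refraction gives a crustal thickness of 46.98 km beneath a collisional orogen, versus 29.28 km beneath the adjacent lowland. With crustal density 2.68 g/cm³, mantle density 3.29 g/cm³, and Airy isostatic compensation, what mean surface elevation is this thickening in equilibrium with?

Excess crust Δ = 46.98 km − 29.28 km = 17.7 km, split between elevation h and root r with h + r = Δ.
Airy balance ρ_c h = (ρ_m − ρ_c) r gives r = h ρ_c/(ρ_m − ρ_c), so h (1 + ρ_c/(ρ_m − ρ_c)) = Δ, i.e. h = Δ (ρ_m − ρ_c)/ρ_m.
h = 17.7 km × 0.61/3.29 = 3.28 km.

3.28 km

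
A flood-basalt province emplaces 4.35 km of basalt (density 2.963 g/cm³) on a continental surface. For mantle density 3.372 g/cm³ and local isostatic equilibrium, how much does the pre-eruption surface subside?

Subaerial loading: s = t ρ_load / ρ_m.
s = 4.35 km × 2.963/3.372 = 3.82 km.

3.82 km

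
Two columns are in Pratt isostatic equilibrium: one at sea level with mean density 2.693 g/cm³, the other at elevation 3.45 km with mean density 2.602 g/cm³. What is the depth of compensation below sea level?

ρ_ref D = ρ (D + h) → D (ρ_ref − ρ) = ρ h.
D = ρ h/(ρ_ref − ρ) = 2.602 × 3.45 km/(2.693 − 2.602) = 98.6 km.

98.6 km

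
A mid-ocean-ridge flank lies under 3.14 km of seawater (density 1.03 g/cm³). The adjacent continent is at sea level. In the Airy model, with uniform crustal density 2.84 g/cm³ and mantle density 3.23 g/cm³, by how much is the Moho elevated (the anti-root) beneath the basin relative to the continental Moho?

14.6 km

By Archimedes' principle applied to the lithosphere: replacing crust with seawater at the top is compensated by replacing crust with mantle at the base: d (ρ_c − ρ_w) = a (ρ_m − ρ_c).
a = d (ρ_c − ρ_w)/(ρ_m − ρ_c) = 3.14 km × 1.81/0.39 = 14.6 km.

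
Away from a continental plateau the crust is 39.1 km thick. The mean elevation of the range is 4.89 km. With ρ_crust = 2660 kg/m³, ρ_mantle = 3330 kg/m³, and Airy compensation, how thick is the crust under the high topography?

63.4 km

Root depth r = h ρ_c / (ρ_m − ρ_c) = 4.89 km × 2660 / 670 = 19.41 km.
Total thickness = T + h + r = 39.1 km + 4.89 km + 19.41 km = 63.4 km.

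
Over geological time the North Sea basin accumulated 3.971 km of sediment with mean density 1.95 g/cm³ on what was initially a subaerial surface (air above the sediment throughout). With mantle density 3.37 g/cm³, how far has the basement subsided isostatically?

2.3 km

Subaerial load: s = t ρ_sed / ρ_m = 3.971 km × 1.95/3.37 = 2.3 km.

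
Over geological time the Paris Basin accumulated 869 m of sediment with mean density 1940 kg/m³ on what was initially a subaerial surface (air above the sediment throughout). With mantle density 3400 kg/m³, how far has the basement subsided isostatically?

Subaerial load: s = t ρ_sed / ρ_m = 869 m × 1940/3400 = 496 m.

496 m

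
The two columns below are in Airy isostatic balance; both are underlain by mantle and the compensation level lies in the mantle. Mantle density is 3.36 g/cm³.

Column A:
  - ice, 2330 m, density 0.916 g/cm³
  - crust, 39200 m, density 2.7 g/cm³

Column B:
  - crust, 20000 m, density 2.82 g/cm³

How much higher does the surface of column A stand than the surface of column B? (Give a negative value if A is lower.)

6180 m

For any compensation level in the mantle, the mantle terms cancel and isostasy reduces to e = (Σt_A − Σt_B) − (Σ(ρt)_A − Σ(ρt)_B) / ρ_m.
Σt_A = 41530 m; Σt_B = 20000 m; Σ(ρt)_A = 107974.28; Σ(ρt)_B = 56400 (in m·g/cm³).
e = (41530 − 20000) − (107974.28 − 56400) / 3.36 = 6180 m.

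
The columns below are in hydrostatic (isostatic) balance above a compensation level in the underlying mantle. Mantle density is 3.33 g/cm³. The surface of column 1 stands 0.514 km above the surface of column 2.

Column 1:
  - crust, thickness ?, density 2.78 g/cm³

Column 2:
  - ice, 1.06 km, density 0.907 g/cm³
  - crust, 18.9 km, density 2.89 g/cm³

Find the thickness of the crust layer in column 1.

22.9 km

Take the compensation level at the base of the deeper column (depth z_c below the surface of column 1) and equate Σ ρ_i t_i down to z_c; mantle fills any gap and the z_c terms cancel.
Column 1: x×2.78 + (z_c − 0 − x)×3.33
Column 2: 0.514×0 + 1.06×0.907 + 18.9×2.89 + (z_c − 0.514 − 19.96)×3.33
The z_c×3.33 term appears on both sides and cancels. Collect the known terms of each column as K = Σ(ρt)_known − 3.33 × (depth of known layers): K_1 = 0 − 3.33×0 = 0; K_2 = 55.58242 − 3.33×(0.514 + 19.96) = −12.596.
Balance: K_1 − x×(3.33 − 2.78) = K_2, so x = (K_1 − K_2)/(3.33 − 2.78) = 12.596/0.55 = 22.9 km.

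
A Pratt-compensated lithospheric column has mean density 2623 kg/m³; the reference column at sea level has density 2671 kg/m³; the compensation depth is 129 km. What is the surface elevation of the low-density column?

2.36 km

ρ_ref D = ρ (D + h) → h = D (ρ_ref − ρ)/ρ.
h = 129 km × (2671 − 2623)/2623 = 2.36 km.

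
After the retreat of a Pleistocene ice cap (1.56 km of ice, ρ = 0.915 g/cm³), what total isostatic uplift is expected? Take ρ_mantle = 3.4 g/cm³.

0.42 km

Removing the load lets mantle flow back in; uplift u satisfies ρ_ice t = ρ_m u.
u = t ρ_ice/ρ_m = 1.56 km × 0.915/3.4 = 0.42 km.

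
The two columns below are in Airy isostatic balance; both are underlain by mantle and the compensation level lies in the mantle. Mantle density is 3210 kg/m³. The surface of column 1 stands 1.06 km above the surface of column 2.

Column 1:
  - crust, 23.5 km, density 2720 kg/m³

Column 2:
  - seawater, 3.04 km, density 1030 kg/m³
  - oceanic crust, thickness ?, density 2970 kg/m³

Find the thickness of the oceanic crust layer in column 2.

6.19 km

Take the compensation level at the base of the deeper column (depth z_c below the surface of column 1) and equate Σ ρ_i t_i down to z_c; mantle fills any gap and the z_c terms cancel.
Column 1: 23.5×2720 + (z_c − 23.5)×3210
Column 2: 1.06×0 + 3.04×1030 + x×2970 + (z_c − 1.06 − 3.04 − x)×3210
The z_c×3210 term appears on both sides and cancels. Collect the known terms of each column as K = Σ(ρt)_known − 3210 × (depth of known layers): K_1 = 63920 − 3210×23.5 = −11515; K_2 = 3131.2 − 3210×(1.06 + 3.04) = −10029.8.
Balance: K_1 = K_2 − x×(3210 − 2970), so x = (K_2 − K_1)/(3210 − 2970) = 1485.2/240 = 6.19 km.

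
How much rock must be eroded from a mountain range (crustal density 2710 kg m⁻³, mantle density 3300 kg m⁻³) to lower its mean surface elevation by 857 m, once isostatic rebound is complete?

4790 m

Net drop Δ = e − u = e − e ρ_c/ρ_m = e (ρ_m − ρ_c)/ρ_m.
e = Δ ρ_m/(ρ_m − ρ_c) = 857 m × 3300/590 = 4790 m.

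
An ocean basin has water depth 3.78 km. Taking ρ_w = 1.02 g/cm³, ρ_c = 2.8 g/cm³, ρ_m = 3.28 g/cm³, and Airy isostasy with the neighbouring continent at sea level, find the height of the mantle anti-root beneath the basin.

Balancing pressure at the compensation depth: replacing crust with seawater at the top is compensated by replacing crust with mantle at the base: d (ρ_c − ρ_w) = a (ρ_m − ρ_c).
a = d (ρ_c − ρ_w)/(ρ_m − ρ_c) = 3.78 km × 1.78/0.48 = 14 km.

14 km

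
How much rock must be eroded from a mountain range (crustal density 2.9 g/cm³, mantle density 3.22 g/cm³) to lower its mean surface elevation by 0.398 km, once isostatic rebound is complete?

Net drop Δ = e − u = e − e ρ_c/ρ_m = e (ρ_m − ρ_c)/ρ_m.
e = Δ ρ_m/(ρ_m − ρ_c) = 0.398 km × 3.22/0.32 = 4 km.

4 km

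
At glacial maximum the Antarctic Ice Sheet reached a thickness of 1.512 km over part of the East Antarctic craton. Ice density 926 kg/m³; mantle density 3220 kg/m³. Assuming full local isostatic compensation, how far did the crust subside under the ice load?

0.435 km

For local isostatic compensation: the ice load ρ_ice t is balanced by mantle displaced below, ρ_m s.
s = t ρ_ice / ρ_m = 1.512 km × 926/3220 = 0.435 km.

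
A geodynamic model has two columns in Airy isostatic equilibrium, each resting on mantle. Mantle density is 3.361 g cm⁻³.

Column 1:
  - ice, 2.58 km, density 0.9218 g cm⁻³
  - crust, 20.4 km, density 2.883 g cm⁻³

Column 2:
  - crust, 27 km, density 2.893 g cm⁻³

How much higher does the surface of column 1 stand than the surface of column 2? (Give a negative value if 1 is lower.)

For any compensation level in the mantle, the mantle terms cancel and isostasy reduces to e = (Σt_1 − Σt_2) − (Σ(ρt)_1 − Σ(ρt)_2) / ρ_m.
Σt_1 = 22.98 km; Σt_2 = 27 km; Σ(ρt)_1 = 61.191444; Σ(ρt)_2 = 78.111 (in km·g cm⁻³).
e = (22.98 − 27) − (61.191444 − 78.111) / 3.361 = 1.01 km.

1.01 km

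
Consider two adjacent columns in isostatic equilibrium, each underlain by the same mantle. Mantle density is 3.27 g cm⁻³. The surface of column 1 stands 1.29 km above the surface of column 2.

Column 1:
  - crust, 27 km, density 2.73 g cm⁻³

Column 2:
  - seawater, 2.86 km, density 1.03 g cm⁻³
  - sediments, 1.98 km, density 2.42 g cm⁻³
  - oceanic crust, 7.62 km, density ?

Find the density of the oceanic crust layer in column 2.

Take the compensation level at the base of the deeper column (depth z_c below the surface of column 1) and equate Σ ρ_i t_i down to z_c; mantle fills any gap and the z_c terms cancel.
Column 1: 27×2.73 + (z_c − 27)×3.27
Column 2: 1.29×0 + 2.86×1.03 + 1.98×2.42 + 7.62×ρ + (z_c − 1.29 − 12.46)×3.27
The z_c×3.27 term appears on both sides and cancels. Collect the known terms of each column as K = Σ(ρt)_known − 3.27 × (depth of known layers): K_1 = 73.71 − 3.27×27 = −14.58; K_2 = 7.7374 − 3.27×(1.29 + 12.46) = −37.2251.
Balance: K_1 = K_2 + 7.62×ρ, so ρ = (K_1 − K_2)/7.62 = 22.6451/7.62 = 2.97 g cm⁻³.

2.97 g cm⁻³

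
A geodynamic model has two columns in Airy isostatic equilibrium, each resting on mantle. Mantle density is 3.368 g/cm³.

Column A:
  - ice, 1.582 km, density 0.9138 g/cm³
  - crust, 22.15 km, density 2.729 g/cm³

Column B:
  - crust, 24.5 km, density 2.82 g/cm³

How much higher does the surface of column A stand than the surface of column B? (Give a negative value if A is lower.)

For any compensation level in the mantle, the mantle terms cancel and isostasy reduces to e = (Σt_A − Σt_B) − (Σ(ρt)_A − Σ(ρt)_B) / ρ_m.
Σt_A = 23.732 km; Σt_B = 24.5 km; Σ(ρt)_A = 61.8929816; Σ(ρt)_B = 69.09 (in km·g/cm³).
e = (23.732 − 24.5) − (61.8929816 − 69.09) / 3.368 = 1.37 km.

1.37 km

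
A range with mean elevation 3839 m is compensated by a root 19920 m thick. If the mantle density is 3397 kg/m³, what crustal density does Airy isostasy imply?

2850 kg/m³

ρ_c h = (ρ_m − ρ_c) r → ρ_c (h + r) = ρ_m r → ρ_c = ρ_m r / (h + r).
ρ_c = 3397 × 19920 m / (3839 m + 19920 m) = 2850 kg/m³.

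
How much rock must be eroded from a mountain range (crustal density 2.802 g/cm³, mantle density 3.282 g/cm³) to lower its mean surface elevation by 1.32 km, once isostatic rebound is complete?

9.03 km

Net drop Δ = e − u = e − e ρ_c/ρ_m = e (ρ_m − ρ_c)/ρ_m.
e = Δ ρ_m/(ρ_m − ρ_c) = 1.32 km × 3.282/0.48 = 9.03 km.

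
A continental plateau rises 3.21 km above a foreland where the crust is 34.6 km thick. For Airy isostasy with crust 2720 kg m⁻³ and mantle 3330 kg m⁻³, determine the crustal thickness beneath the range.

52.1 km

Root depth r = h ρ_c / (ρ_m − ρ_c) = 3.21 km × 2720 / 610 = 14.31 km.
Total thickness = T + h + r = 34.6 km + 3.21 km + 14.31 km = 52.1 km.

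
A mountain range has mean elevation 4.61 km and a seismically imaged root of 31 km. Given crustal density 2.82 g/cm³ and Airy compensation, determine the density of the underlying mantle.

3.24 g/cm³

Airy balance: ρ_c h = (ρ_m − ρ_c) r → ρ_m = ρ_c (1 + h/r).
ρ_m = 2.82 × (1 + 4.61 km/31 km) = 3.24 g/cm³.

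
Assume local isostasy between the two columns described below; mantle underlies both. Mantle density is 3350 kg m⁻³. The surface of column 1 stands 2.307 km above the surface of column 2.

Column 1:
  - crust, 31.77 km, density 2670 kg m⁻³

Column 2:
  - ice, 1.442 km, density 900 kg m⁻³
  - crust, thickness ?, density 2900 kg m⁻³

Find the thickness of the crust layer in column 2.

23 km

Take the compensation level at the base of the deeper column (depth z_c below the surface of column 1) and equate Σ ρ_i t_i down to z_c; mantle fills any gap and the z_c terms cancel.
Column 1: 31.77×2670 + (z_c − 31.77)×3350
Column 2: 2.307×0 + 1.442×900 + x×2900 + (z_c − 2.307 − 1.442 − x)×3350
The z_c×3350 term appears on both sides and cancels. Collect the known terms of each column as K = Σ(ρt)_known − 3350 × (depth of known layers): K_1 = 84825.9 − 3350×31.77 = −21603.6; K_2 = 1297.8 − 3350×(2.307 + 1.442) = −11261.35.
Balance: K_1 = K_2 − x×(3350 − 2900), so x = (K_2 − K_1)/(3350 − 2900) = 10342.2/450 = 23 km.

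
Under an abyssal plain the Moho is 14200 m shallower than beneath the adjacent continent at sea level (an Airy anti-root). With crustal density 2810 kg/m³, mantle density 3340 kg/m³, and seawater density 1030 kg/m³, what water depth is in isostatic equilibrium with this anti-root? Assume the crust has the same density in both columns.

Replacing a thickness d of crust by seawater at the top must be balanced by replacing crust with mantle at the base: d (ρ_c − ρ_w) = a (ρ_m − ρ_c).
d = a (ρ_m − ρ_c)/(ρ_c − ρ_w) = 14200 m × 530/1780 = 4230 m.

4230 m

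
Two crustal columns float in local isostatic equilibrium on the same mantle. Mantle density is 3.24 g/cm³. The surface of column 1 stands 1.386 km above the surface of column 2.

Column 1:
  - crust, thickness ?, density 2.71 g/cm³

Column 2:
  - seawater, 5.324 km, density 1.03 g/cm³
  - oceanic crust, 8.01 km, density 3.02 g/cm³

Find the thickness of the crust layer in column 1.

Take the compensation level at the base of the deeper column (depth z_c below the surface of column 1) and equate Σ ρ_i t_i down to z_c; mantle fills any gap and the z_c terms cancel.
Column 1: x×2.71 + (z_c − 0 − x)×3.24
Column 2: 1.386×0 + 5.324×1.03 + 8.01×3.02 + (z_c − 1.386 − 13.334)×3.24
The z_c×3.24 term appears on both sides and cancels. Collect the known terms of each column as K = Σ(ρt)_known − 3.24 × (depth of known layers): K_1 = 0 − 3.24×0 = 0; K_2 = 29.67392 − 3.24×(1.386 + 13.334) = −18.01888.
Balance: K_1 − x×(3.24 − 2.71) = K_2, so x = (K_1 − K_2)/(3.24 − 2.71) = 18.0189/0.53 = 34 km.

34 km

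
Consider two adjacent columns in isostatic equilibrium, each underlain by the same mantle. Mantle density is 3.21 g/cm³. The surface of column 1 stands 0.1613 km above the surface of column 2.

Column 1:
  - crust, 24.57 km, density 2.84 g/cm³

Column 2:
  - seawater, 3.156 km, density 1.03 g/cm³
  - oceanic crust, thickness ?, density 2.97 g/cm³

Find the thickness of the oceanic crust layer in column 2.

7.05 km

Take the compensation level at the base of the deeper column (depth z_c below the surface of column 1) and equate Σ ρ_i t_i down to z_c; mantle fills any gap and the z_c terms cancel.
Column 1: 24.57×2.84 + (z_c − 24.57)×3.21
Column 2: 0.1613×0 + 3.156×1.03 + x×2.97 + (z_c − 0.1613 − 3.156 − x)×3.21
The z_c×3.21 term appears on both sides and cancels. Collect the known terms of each column as K = Σ(ρt)_known − 3.21 × (depth of known layers): K_1 = 69.7788 − 3.21×24.57 = −9.0909; K_2 = 3.25068 − 3.21×(0.1613 + 3.156) = −7.397853.
Balance: K_1 = K_2 − x×(3.21 − 2.97), so x = (K_2 − K_1)/(3.21 − 2.97) = 1.69305/0.24 = 7.05 km.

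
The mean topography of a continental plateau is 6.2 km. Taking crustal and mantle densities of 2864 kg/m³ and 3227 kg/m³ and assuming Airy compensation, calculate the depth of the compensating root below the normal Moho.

48.9 km

By Archimedes' principle applied to the lithosphere: the weight of the topography is balanced by the buoyancy of the root, ρ_c h = (ρ_m − ρ_c) r.
r = h · ρ_c / (ρ_m − ρ_c) = 6.2 km × 2864 / (3227 − 2864) = 48.9 km.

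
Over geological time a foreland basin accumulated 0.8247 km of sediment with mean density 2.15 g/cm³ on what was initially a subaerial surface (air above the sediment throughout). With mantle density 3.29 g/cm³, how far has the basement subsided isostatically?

0.539 km

Subaerial load: s = t ρ_sed / ρ_m = 0.8247 km × 2.15/3.29 = 0.539 km.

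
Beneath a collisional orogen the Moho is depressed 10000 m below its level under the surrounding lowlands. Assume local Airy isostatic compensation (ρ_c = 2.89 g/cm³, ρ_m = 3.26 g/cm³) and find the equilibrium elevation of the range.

1280 m

Isostatic balance requires: ρ_c h = (ρ_m − ρ_c) r.
h = r (ρ_m − ρ_c) / ρ_c = 10000 m × (3.26 − 2.89) / 2.89 = 1280 m.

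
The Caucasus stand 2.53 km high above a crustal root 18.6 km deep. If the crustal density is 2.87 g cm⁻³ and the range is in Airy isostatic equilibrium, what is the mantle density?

Airy balance: ρ_c h = (ρ_m − ρ_c) r → ρ_m = ρ_c (1 + h/r).
ρ_m = 2.87 × (1 + 2.53 km/18.6 km) = 3.26 g cm⁻³.

3.26 g cm⁻³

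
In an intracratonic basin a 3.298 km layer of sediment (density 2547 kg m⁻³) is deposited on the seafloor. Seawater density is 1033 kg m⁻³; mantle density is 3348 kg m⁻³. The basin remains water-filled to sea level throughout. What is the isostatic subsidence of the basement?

2.16 km

Submarine loading: the sediment displaces seawater, and the subsidence is in turn flooded, so s (ρ_m − ρ_w) = t (ρ_sed − ρ_w).
s = 3.298 km × (2547 − 1033) / (3348 − 1033) = 2.16 km.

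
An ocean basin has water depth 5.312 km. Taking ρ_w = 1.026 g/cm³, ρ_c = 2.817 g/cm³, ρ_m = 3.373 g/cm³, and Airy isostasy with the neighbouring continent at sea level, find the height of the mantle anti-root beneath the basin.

Balancing pressure at the compensation depth: replacing crust with seawater at the top is compensated by replacing crust with mantle at the base: d (ρ_c − ρ_w) = a (ρ_m − ρ_c).
a = d (ρ_c − ρ_w)/(ρ_m − ρ_c) = 5.312 km × 1.791/0.556 = 17.1 km.

17.1 km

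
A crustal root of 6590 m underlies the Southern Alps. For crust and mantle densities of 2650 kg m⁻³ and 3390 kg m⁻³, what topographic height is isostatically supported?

In Airy isostatic equilibrium: ρ_c h = (ρ_m − ρ_c) r.
h = r (ρ_m − ρ_c) / ρ_c = 6590 m × (3390 − 2650) / 2650 = 1840 m.

1840 m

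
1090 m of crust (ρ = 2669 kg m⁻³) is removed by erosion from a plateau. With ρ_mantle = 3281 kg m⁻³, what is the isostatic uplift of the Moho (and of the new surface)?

Unloading: uplift u = e ρ_c/ρ_m = 1090 m × 2669/3281 = 887 m.

887 m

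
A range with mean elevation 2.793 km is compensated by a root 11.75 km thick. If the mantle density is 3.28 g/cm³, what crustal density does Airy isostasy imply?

ρ_c h = (ρ_m − ρ_c) r → ρ_c (h + r) = ρ_m r → ρ_c = ρ_m r / (h + r).
ρ_c = 3.28 × 11.75 km / (2.793 km + 11.75 km) = 2.65 g/cm³.

2.65 g/cm³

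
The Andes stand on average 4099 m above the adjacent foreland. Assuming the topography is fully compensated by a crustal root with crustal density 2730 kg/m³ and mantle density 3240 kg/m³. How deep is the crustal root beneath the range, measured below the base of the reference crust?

21900 m

Equating mass per unit area of the two columns: the weight of the topography is balanced by the buoyancy of the root, ρ_c h = (ρ_m − ρ_c) r.
r = h · ρ_c / (ρ_m − ρ_c) = 4099 m × 2730 / (3240 − 2730) = 21900 m.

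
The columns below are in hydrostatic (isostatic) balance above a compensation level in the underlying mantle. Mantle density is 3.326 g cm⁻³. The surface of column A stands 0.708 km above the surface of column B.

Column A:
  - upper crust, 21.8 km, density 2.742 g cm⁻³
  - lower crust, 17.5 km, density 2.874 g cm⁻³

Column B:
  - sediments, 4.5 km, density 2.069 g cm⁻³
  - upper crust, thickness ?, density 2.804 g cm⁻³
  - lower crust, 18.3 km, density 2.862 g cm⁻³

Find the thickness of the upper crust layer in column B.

Take the compensation level at the base of the deeper column (depth z_c below the surface of column A) and equate Σ ρ_i t_i down to z_c; mantle fills any gap and the z_c terms cancel.
Column A: 21.8×2.742 + 17.5×2.874 + (z_c − 39.3)×3.326
Column B: 0.708×0 + 4.5×2.069 + x×2.804 + 18.3×2.862 + (z_c − 0.708 − 22.8 − x)×3.326
The z_c×3.326 term appears on both sides and cancels. Collect the known terms of each column as K = Σ(ρt)_known − 3.326 × (depth of known layers): K_A = 110.0706 − 3.326×39.3 = −20.6412; K_B = 61.6851 − 3.326×(0.708 + 22.8) = −16.502508.
Balance: K_A = K_B − x×(3.326 − 2.804), so x = (K_B − K_A)/(3.326 − 2.804) = 4.13869/0.522 = 7.93 km.

7.93 km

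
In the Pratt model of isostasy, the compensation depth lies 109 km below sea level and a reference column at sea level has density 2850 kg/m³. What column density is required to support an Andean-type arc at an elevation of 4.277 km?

2740 kg/m³

Pratt balance: ρ_ref D = ρ (D + h).
ρ = ρ_ref D/(D + h) = 2850 × 109 km/(109 km + 4.277 km) = 2740 kg/m³.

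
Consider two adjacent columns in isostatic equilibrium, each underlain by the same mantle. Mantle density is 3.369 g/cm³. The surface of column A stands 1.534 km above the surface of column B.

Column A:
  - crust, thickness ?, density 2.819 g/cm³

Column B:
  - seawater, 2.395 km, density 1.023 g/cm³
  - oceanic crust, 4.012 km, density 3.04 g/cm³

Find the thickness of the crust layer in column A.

22 km

Take the compensation level at the base of the deeper column (depth z_c below the surface of column A) and equate Σ ρ_i t_i down to z_c; mantle fills any gap and the z_c terms cancel.
Column A: x×2.819 + (z_c − 0 − x)×3.369
Column B: 1.534×0 + 2.395×1.023 + 4.012×3.04 + (z_c − 1.534 − 6.407)×3.369
The z_c×3.369 term appears on both sides and cancels. Collect the known terms of each column as K = Σ(ρt)_known − 3.369 × (depth of known layers): K_A = 0 − 3.369×0 = 0; K_B = 14.646565 − 3.369×(1.534 + 6.407) = −12.106664.
Balance: K_A − x×(3.369 − 2.819) = K_B, so x = (K_A − K_B)/(3.369 − 2.819) = 12.1067/0.55 = 22 km.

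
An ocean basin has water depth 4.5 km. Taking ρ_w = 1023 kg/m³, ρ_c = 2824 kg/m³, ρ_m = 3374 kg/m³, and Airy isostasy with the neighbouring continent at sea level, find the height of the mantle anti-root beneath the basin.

Balancing pressure at the compensation depth: replacing crust with seawater at the top is compensated by replacing crust with mantle at the base: d (ρ_c − ρ_w) = a (ρ_m − ρ_c).
a = d (ρ_c − ρ_w)/(ρ_m − ρ_c) = 4.5 km × 1801/550 = 14.7 km.

14.7 km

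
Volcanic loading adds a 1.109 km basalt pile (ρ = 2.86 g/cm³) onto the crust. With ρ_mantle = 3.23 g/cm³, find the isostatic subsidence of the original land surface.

0.982 km

Subaerial loading: s = t ρ_load / ρ_m.
s = 1.109 km × 2.86/3.23 = 0.982 km.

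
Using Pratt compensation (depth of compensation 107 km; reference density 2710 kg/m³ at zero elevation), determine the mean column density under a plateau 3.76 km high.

2620 kg/m³

Pratt balance: ρ_ref D = ρ (D + h).
ρ = ρ_ref D/(D + h) = 2710 × 107 km/(107 km + 3.76 km) = 2620 kg/m³.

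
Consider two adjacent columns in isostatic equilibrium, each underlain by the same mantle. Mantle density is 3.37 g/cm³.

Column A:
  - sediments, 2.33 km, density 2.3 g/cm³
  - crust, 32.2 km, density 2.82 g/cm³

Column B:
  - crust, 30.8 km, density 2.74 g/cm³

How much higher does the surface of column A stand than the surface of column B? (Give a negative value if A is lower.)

0.237 km

For any compensation level in the mantle, the mantle terms cancel and isostasy reduces to e = (Σt_A − Σt_B) − (Σ(ρt)_A − Σ(ρt)_B) / ρ_m.
Σt_A = 34.53 km; Σt_B = 30.8 km; Σ(ρt)_A = 96.163; Σ(ρt)_B = 84.392 (in km·g/cm³).
e = (34.53 − 30.8) − (96.163 − 84.392) / 3.37 = 0.237 km.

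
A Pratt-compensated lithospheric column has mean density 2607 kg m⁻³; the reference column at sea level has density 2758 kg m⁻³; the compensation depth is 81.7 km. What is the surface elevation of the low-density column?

ρ_ref D = ρ (D + h) → h = D (ρ_ref − ρ)/ρ.
h = 81.7 km × (2758 − 2607)/2607 = 4.73 km.

4.73 km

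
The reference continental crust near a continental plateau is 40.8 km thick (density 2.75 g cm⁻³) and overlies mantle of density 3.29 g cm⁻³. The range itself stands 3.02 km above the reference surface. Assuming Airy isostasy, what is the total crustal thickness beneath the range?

59.2 km

Root depth r = h ρ_c / (ρ_m − ρ_c) = 3.02 km × 2.75 / 0.54 = 15.38 km.
Total thickness = T + h + r = 40.8 km + 3.02 km + 15.38 km = 59.2 km.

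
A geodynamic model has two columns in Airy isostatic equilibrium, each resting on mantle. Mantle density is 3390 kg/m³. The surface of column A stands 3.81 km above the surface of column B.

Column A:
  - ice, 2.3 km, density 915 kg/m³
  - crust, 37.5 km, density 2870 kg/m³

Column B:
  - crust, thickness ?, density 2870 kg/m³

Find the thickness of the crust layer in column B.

Take the compensation level at the base of the deeper column (depth z_c below the surface of column A) and equate Σ ρ_i t_i down to z_c; mantle fills any gap and the z_c terms cancel.
Column A: 2.3×915 + 37.5×2870 + (z_c − 39.8)×3390
Column B: 3.81×0 + x×2870 + (z_c − 3.81 − 0 − x)×3390
The z_c×3390 term appears on both sides and cancels. Collect the known terms of each column as K = Σ(ρt)_known − 3390 × (depth of known layers): K_A = 109729.5 − 3390×39.8 = −25192.5; K_B = 0 − 3390×(3.81 + 0) = −12915.9.
Balance: K_A = K_B − x×(3390 − 2870), so x = (K_B − K_A)/(3390 − 2870) = 12276.6/520 = 23.6 km.

23.6 km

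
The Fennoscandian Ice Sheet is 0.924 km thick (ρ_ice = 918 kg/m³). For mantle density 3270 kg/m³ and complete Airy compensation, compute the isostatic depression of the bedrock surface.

By Archimedes' principle applied to the lithosphere: the ice load ρ_ice t is balanced by mantle displaced below, ρ_m s.
s = t ρ_ice / ρ_m = 0.924 km × 918/3270 = 0.259 km.

0.259 km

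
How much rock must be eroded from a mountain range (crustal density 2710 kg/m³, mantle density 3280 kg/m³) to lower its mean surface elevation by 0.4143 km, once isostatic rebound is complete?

2.38 km

Net drop Δ = e − u = e − e ρ_c/ρ_m = e (ρ_m − ρ_c)/ρ_m.
e = Δ ρ_m/(ρ_m − ρ_c) = 0.4143 km × 3280/570 = 2.38 km.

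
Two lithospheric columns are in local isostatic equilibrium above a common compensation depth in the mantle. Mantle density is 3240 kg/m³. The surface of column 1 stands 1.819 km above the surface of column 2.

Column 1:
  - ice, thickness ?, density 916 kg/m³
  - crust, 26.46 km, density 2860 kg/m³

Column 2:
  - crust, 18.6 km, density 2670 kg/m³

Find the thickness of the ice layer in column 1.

2.77 km

Take the compensation level at the base of the deeper column (depth z_c below the surface of column 1) and equate Σ ρ_i t_i down to z_c; mantle fills any gap and the z_c terms cancel.
Column 1: x×916 + 26.46×2860 + (z_c − 26.46 − x)×3240
Column 2: 1.819×0 + 18.6×2670 + (z_c − 1.819 − 18.6)×3240
The z_c×3240 term appears on both sides and cancels. Collect the known terms of each column as K = Σ(ρt)_known − 3240 × (depth of known layers): K_1 = 75675.6 − 3240×26.46 = −10054.8; K_2 = 49662 − 3240×(1.819 + 18.6) = −16495.56.
Balance: K_1 − x×(3240 − 916) = K_2, so x = (K_1 − K_2)/(3240 − 916) = 6440.76/2324 = 2.77 km.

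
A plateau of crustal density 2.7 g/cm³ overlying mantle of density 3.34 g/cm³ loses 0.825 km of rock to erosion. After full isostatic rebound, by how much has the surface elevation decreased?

0.158 km

Rebound u = e ρ_c/ρ_m = 0.825 km × 2.7/3.34 = 0.6669 km.
Net surface drop = e − u = 0.825 km − 0.6669 km = e (ρ_m − ρ_c)/ρ_m = 0.158 km.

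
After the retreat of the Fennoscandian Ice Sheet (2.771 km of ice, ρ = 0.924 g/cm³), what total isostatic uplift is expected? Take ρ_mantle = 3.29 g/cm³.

0.778 km

Removing the load lets mantle flow back in; uplift u satisfies ρ_ice t = ρ_m u.
u = t ρ_ice/ρ_m = 2.771 km × 0.924/3.29 = 0.778 km.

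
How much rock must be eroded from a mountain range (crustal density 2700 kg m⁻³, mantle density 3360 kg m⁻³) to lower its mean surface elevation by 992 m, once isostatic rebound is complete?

Net drop Δ = e − u = e − e ρ_c/ρ_m = e (ρ_m − ρ_c)/ρ_m.
e = Δ ρ_m/(ρ_m − ρ_c) = 992 m × 3360/660 = 5050 m.

5050 m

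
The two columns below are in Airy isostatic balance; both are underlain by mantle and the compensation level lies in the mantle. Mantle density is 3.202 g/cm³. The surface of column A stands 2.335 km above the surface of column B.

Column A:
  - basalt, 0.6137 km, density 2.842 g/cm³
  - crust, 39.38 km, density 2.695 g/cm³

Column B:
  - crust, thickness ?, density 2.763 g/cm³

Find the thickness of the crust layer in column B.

29 km

Take the compensation level at the base of the deeper column (depth z_c below the surface of column A) and equate Σ ρ_i t_i down to z_c; mantle fills any gap and the z_c terms cancel.
Column A: 0.6137×2.842 + 39.38×2.695 + (z_c − 39.9937)×3.202
Column B: 2.335×0 + x×2.763 + (z_c − 2.335 − 0 − x)×3.202
The z_c×3.202 term appears on both sides and cancels. Collect the known terms of each column as K = Σ(ρt)_known − 3.202 × (depth of known layers): K_A = 107.873235 − 3.202×39.9937 = −20.186592; K_B = 0 − 3.202×(2.335 + 0) = −7.47667.
Balance: K_A = K_B − x×(3.202 − 2.763), so x = (K_B − K_A)/(3.202 − 2.763) = 12.7099/0.439 = 29 km.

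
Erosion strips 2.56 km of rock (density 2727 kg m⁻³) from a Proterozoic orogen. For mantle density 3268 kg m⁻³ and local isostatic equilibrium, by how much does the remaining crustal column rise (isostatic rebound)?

2.14 km

Unloading: uplift u = e ρ_c/ρ_m = 2.56 km × 2727/3268 = 2.14 km.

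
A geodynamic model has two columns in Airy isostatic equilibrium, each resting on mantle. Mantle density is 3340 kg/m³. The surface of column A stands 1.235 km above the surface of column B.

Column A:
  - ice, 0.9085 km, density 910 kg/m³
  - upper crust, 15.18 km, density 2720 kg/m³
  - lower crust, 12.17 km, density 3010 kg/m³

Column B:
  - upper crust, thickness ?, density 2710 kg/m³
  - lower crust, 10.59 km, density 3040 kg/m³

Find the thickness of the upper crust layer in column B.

13.2 km

Take the compensation level at the base of the deeper column (depth z_c below the surface of column A) and equate Σ ρ_i t_i down to z_c; mantle fills any gap and the z_c terms cancel.
Column A: 0.9085×910 + 15.18×2720 + 12.17×3010 + (z_c − 28.2585)×3340
Column B: 1.235×0 + x×2710 + 10.59×3040 + (z_c − 1.235 − 10.59 − x)×3340
The z_c×3340 term appears on both sides and cancels. Collect the known terms of each column as K = Σ(ρt)_known − 3340 × (depth of known layers): K_A = 78748.035 − 3340×28.2585 = −15635.355; K_B = 32193.6 − 3340×(1.235 + 10.59) = −7301.9.
Balance: K_A = K_B − x×(3340 − 2710), so x = (K_B − K_A)/(3340 − 2710) = 8333.45/630 = 13.2 km.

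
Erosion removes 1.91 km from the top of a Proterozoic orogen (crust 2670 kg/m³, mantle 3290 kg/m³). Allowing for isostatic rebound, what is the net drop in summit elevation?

0.36 km

Rebound u = e ρ_c/ρ_m = 1.91 km × 2670/3290 = 1.55 km.
Net surface drop = e − u = 1.91 km − 1.55 km = e (ρ_m − ρ_c)/ρ_m = 0.36 km.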